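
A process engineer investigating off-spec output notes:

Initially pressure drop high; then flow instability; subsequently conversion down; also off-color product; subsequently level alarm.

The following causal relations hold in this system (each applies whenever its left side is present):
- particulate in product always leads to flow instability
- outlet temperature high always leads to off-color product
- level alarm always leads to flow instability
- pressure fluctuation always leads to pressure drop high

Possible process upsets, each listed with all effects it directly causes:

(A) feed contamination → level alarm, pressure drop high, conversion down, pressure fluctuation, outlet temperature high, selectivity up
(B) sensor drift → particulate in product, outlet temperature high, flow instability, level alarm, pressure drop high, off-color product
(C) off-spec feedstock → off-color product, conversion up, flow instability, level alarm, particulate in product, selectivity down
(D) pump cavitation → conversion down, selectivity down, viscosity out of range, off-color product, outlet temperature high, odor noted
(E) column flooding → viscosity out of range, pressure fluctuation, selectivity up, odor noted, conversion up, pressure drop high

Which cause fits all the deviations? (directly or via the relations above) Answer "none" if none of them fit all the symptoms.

For each candidate, compare predicted effects to what was observed:
(A) feed contamination — pressure drop high ✓; flow instability ✓ (through level alarm → flow instability); conversion down ✓; off-color product ✓ (through outlet temperature high → off-color product); level alarm ✓
(B) sensor drift — does not account for conversion down
(C) off-spec feedstock — pressure drop high ✗; flow instability ✓; conversion down ✗; off-color product ✓; level alarm ✓
(D) pump cavitation — does not account for pressure drop high, flow instability, level alarm
(E) column flooding — fails on flow instability, conversion down, off-color product, level alarm (predicts conversion up, not conversion down)
(A) alone accounts for all the evidence.

A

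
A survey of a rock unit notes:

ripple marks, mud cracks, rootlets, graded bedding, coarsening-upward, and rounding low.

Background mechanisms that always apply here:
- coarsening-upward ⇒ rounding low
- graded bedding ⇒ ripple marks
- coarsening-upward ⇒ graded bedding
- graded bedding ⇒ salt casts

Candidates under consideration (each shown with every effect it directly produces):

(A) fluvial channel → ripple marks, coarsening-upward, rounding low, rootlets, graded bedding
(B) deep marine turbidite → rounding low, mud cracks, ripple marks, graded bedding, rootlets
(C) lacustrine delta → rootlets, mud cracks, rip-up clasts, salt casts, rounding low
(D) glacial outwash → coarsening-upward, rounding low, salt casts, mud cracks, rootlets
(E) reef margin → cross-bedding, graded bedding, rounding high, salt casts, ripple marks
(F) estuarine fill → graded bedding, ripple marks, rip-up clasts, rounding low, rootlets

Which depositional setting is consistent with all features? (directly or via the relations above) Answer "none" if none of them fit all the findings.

Per-candidate check:
(A) fluvial channel — ripple marks yes; mud cracks NO; rootlets yes; graded bedding yes; coarsening-upward yes; rounding low yes
(B) deep marine turbidite — does not account for coarsening-upward
(C) lacustrine delta — ripple marks NO; mud cracks yes; rootlets yes; graded bedding NO; coarsening-upward NO; rounding low yes
(D) glacial outwash — ripple marks yes (by coarsening-upward → graded bedding → ripple marks); mud cracks yes; rootlets yes; graded bedding yes (by coarsening-upward → graded bedding); coarsening-upward yes; rounding low yes
(E) reef margin — fails on mud cracks, rootlets, coarsening-upward, rounding low (predicts rounding high, not rounding low)
(F) estuarine fill — ripple marks yes; mud cracks NO; rootlets yes; graded bedding yes; coarsening-upward NO; rounding low yes
(D) is the only candidate with no mismatches.

D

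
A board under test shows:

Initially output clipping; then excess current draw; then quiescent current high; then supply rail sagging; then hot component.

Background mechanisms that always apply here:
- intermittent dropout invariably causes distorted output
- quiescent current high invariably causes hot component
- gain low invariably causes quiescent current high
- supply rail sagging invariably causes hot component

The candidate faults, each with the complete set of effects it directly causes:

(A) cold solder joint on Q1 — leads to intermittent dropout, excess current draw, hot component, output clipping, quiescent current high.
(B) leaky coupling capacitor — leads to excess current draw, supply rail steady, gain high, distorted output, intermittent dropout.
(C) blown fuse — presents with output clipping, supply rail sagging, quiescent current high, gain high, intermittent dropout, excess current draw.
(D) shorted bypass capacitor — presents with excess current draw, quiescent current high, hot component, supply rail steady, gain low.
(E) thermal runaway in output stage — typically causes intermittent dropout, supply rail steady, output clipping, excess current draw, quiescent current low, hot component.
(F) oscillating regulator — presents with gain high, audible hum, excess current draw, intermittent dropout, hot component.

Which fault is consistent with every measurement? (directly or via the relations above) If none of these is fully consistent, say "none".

For each candidate, compare predicted effects to what was observed:
(A) cold solder joint on Q1 — output clipping +; excess current draw +; quiescent current high +; supply rail sagging -; hot component +
(B) leaky coupling capacitor — fails on output clipping, quiescent current high, supply rail sagging, hot component (predicts supply rail steady, not supply rail sagging)
(C) blown fuse — accounts for every observation (hot component through quiescent current high → hot component)
(D) shorted bypass capacitor — fails on output clipping, supply rail sagging (predicts supply rail steady, not supply rail sagging)
(E) thermal runaway in output stage — output clipping +; excess current draw +; quiescent current high -; supply rail sagging -; hot component +
(F) oscillating regulator — does not account for output clipping, quiescent current high, supply rail sagging
(C) alone accounts for all the evidence.

C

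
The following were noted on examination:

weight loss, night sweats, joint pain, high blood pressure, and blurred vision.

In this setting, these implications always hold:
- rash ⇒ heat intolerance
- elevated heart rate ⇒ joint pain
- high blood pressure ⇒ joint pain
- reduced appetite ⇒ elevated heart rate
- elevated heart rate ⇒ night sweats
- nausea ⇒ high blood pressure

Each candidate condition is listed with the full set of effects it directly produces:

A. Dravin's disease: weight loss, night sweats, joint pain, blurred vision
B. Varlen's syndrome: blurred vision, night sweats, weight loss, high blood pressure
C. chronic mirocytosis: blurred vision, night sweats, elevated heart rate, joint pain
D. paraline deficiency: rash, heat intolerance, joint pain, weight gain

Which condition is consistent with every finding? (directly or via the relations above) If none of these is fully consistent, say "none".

B

Per-candidate check:
(A) Dravin's disease — does not account for high blood pressure
(B) Varlen's syndrome — weight loss yes; night sweats yes; joint pain yes (through high blood pressure → joint pain); high blood pressure yes; blurred vision yes
(C) chronic mirocytosis — does not account for weight loss, high blood pressure
(D) paraline deficiency — weight loss NO; night sweats NO; joint pain yes; high blood pressure NO; blurred vision NO
(B) is the only candidate with no mismatches.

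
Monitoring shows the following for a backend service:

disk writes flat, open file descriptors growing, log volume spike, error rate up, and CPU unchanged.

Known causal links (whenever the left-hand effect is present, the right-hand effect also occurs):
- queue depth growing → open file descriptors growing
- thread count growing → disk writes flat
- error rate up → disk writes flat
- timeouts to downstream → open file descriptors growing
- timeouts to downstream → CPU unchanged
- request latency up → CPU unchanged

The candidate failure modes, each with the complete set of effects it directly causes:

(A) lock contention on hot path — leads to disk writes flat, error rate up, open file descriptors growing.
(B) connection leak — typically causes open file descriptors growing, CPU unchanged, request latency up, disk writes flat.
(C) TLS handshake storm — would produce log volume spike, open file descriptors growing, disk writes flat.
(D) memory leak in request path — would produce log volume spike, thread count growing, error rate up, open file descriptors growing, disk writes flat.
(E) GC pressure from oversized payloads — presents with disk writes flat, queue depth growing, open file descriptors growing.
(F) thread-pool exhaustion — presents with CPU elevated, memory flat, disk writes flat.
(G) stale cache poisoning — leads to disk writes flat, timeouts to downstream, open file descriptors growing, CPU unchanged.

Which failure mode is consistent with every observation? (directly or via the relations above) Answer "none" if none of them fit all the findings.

none

Per-candidate check:
(A) lock contention on hot path — disk writes flat yes; open file descriptors growing yes; log volume spike NO; error rate up yes; CPU unchanged NO
(B) connection leak — disk writes flat yes; open file descriptors growing yes; log volume spike NO; error rate up NO; CPU unchanged yes
(C) TLS handshake storm — disk writes flat yes; open file descriptors growing yes; log volume spike yes; error rate up NO; CPU unchanged NO
(D) memory leak in request path — disk writes flat yes; open file descriptors growing yes; log volume spike yes; error rate up yes; CPU unchanged NO
(E) GC pressure from oversized payloads — disk writes flat yes; open file descriptors growing yes; log volume spike NO; error rate up NO; CPU unchanged NO
(F) thread-pool exhaustion — disk writes flat yes; open file descriptors growing NO; log volume spike NO; error rate up NO; CPU unchanged NO
(G) stale cache poisoning — disk writes flat yes; open file descriptors growing yes; log volume spike NO; error rate up NO; CPU unchanged yes
Every candidate fails on at least one observation.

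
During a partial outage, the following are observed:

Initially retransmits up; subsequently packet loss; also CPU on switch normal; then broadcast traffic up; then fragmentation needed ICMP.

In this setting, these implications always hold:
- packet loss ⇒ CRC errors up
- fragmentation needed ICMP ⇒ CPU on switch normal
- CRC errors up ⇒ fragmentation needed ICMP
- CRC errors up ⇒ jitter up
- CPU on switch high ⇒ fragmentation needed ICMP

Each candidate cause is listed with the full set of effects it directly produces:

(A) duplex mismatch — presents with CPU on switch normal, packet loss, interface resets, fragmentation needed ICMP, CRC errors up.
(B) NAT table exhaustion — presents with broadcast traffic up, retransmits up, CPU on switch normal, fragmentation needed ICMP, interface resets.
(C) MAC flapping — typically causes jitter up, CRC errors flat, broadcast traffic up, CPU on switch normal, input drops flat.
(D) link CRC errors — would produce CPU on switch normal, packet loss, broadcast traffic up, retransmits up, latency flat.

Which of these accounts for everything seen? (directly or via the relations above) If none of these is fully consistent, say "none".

Testing each hypothesis:
(A) duplex mismatch — does not account for retransmits up, broadcast traffic up
(B) NAT table exhaustion — does not account for packet loss
(C) MAC flapping — does not account for retransmits up, packet loss, fragmentation needed ICMP
(D) link CRC errors — accounts for every observation (fragmentation needed ICMP through packet loss → CRC errors up → fragmentation needed ICMP)
(D) alone accounts for all the evidence.

D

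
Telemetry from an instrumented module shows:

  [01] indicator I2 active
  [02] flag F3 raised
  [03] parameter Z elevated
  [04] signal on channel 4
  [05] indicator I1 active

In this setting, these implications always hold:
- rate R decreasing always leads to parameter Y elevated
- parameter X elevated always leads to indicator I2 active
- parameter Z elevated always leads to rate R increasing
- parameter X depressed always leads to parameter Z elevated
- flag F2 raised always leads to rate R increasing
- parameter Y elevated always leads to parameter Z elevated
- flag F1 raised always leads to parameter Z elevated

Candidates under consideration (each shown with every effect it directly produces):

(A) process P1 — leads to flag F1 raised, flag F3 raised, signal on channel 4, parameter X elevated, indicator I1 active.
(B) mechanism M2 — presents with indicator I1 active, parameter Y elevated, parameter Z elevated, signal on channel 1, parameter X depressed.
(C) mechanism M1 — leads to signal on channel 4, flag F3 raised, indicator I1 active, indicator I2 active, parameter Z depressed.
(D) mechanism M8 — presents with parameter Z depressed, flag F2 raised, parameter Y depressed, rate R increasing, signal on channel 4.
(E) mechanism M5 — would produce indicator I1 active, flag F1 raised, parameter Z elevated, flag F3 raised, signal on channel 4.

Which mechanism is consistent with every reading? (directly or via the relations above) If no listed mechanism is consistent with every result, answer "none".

A

Testing each hypothesis:
(A) process P1 — accounts for every observation (indicator I2 active by parameter X elevated → indicator I2 active)
(B) mechanism M2 — does not account for indicator I2 active, flag F3 raised, signal on channel 4
(C) mechanism M1 — fails on parameter Z elevated (predicts parameter Z depressed, not parameter Z elevated)
(D) mechanism M8 — indicator I2 active -; flag F3 raised -; parameter Z elevated -; signal on channel 4 +; indicator I1 active -
(E) mechanism M5 — indicator I2 active -; flag F3 raised +; parameter Z elevated +; signal on channel 4 +; indicator I1 active +
(A) is the only candidate with no mismatches.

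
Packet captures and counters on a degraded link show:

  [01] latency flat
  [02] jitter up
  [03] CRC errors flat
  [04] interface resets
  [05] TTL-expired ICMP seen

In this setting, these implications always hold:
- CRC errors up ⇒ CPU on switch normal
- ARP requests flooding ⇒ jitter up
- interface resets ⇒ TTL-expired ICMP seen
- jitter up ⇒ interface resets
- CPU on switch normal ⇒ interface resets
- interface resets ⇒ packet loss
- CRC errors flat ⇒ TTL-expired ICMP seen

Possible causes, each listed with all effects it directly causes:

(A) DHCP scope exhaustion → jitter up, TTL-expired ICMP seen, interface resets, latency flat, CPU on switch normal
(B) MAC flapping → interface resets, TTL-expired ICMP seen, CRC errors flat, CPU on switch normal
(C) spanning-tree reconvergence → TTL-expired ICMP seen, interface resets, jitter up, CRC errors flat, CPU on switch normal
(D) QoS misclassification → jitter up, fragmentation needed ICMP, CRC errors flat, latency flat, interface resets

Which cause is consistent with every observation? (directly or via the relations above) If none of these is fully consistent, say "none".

D

For each candidate, compare predicted effects to what was observed:
(A) DHCP scope exhaustion — does not account for CRC errors flat
(B) MAC flapping — latency flat -; jitter up -; CRC errors flat +; interface resets +; TTL-expired ICMP seen +
(C) spanning-tree reconvergence — does not account for latency flat
(D) QoS misclassification — latency flat +; jitter up +; CRC errors flat +; interface resets +; TTL-expired ICMP seen + (via CRC errors flat → TTL-expired ICMP seen)
Only (D) is consistent with every observation.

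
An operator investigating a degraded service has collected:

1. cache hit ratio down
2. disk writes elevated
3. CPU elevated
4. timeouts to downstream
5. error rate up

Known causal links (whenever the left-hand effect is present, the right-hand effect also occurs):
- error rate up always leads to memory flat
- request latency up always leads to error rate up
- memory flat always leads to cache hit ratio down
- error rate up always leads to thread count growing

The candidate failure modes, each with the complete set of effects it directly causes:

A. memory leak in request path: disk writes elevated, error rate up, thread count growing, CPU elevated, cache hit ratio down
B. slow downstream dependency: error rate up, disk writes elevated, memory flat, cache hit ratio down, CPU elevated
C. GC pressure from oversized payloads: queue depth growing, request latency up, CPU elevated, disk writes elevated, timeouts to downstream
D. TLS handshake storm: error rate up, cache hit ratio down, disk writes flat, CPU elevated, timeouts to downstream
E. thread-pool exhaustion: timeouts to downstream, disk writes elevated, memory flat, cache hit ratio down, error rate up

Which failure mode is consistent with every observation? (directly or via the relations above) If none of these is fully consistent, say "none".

For each candidate, compare predicted effects to what was observed:
(A) memory leak in request path — cache hit ratio down yes; disk writes elevated yes; CPU elevated yes; timeouts to downstream NO; error rate up yes
(B) slow downstream dependency — cache hit ratio down yes; disk writes elevated yes; CPU elevated yes; timeouts to downstream NO; error rate up yes
(C) GC pressure from oversized payloads — cache hit ratio down yes (via request latency up → error rate up → memory flat → cache hit ratio down); disk writes elevated yes; CPU elevated yes; timeouts to downstream yes; error rate up yes (via request latency up → error rate up)
(D) TLS handshake storm — fails on disk writes elevated (predicts disk writes flat, not disk writes elevated)
(E) thread-pool exhaustion — cache hit ratio down yes; disk writes elevated yes; CPU elevated NO; timeouts to downstream yes; error rate up yes
(C) is the only candidate with no mismatches.

C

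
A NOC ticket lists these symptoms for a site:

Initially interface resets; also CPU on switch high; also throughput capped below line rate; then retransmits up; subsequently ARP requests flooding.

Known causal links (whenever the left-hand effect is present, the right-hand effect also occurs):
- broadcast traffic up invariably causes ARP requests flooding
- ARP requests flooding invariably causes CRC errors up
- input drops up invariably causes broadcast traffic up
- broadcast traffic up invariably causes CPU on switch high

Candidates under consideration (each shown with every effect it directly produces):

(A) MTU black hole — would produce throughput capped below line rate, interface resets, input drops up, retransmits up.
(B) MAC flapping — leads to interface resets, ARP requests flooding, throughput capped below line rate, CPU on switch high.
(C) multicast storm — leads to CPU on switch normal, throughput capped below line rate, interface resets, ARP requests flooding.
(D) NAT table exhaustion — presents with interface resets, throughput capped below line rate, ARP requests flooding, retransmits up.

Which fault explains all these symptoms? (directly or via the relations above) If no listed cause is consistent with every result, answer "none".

Checking each candidate against the observations:
(A) MTU black hole — interface resets match; CPU on switch high match (through input drops up → broadcast traffic up → CPU on switch high); throughput capped below line rate match; retransmits up match; ARP requests flooding match (through input drops up → broadcast traffic up → ARP requests flooding)
(B) MAC flapping — interface resets match; CPU on switch high match; throughput capped below line rate match; retransmits up miss; ARP requests flooding match
(C) multicast storm — fails on CPU on switch high, retransmits up (predicts CPU on switch normal, not CPU on switch high)
(D) NAT table exhaustion — does not account for CPU on switch high
(A) alone accounts for all the evidence.

A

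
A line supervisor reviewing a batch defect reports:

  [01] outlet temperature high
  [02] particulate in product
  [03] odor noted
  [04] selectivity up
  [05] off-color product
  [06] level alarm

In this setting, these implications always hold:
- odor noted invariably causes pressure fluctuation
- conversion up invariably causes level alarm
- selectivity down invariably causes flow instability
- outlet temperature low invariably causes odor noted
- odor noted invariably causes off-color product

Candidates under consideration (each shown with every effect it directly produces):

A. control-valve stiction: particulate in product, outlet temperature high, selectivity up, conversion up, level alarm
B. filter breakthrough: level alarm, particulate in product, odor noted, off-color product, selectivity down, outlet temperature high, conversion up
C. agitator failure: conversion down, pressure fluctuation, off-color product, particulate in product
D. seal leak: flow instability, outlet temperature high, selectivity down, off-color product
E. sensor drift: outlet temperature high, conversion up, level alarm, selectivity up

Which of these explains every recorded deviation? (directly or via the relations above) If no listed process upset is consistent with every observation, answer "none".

none

Checking each candidate against the observations:
(A) control-valve stiction — does not account for odor noted, off-color product
(B) filter breakthrough — outlet temperature high +; particulate in product +; odor noted +; selectivity up -; off-color product +; level alarm +
(C) agitator failure — does not account for outlet temperature high, odor noted, selectivity up, level alarm
(D) seal leak — outlet temperature high +; particulate in product -; odor noted -; selectivity up -; off-color product +; level alarm -
(E) sensor drift — outlet temperature high +; particulate in product -; odor noted -; selectivity up +; off-color product -; level alarm +
None of the listed candidates fits everything.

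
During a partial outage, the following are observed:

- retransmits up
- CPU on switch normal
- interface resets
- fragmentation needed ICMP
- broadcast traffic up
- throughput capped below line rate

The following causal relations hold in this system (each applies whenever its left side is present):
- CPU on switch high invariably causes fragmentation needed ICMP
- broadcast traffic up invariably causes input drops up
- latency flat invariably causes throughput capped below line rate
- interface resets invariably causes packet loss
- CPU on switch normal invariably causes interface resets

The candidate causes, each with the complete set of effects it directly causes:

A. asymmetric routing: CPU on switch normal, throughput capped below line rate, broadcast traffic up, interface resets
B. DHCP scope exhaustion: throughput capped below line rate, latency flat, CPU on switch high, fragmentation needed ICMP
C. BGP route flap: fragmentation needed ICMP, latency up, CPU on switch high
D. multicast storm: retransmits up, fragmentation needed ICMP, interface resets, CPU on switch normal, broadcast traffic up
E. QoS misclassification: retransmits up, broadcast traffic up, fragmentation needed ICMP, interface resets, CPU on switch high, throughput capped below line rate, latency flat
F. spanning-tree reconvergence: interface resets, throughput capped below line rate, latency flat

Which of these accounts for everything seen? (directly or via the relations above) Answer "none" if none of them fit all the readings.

none

Checking each candidate against the observations:
(A) asymmetric routing — does not account for retransmits up, fragmentation needed ICMP
(B) DHCP scope exhaustion — retransmits up miss; CPU on switch normal miss; interface resets miss; fragmentation needed ICMP match; broadcast traffic up miss; throughput capped below line rate match
(C) BGP route flap — retransmits up miss; CPU on switch normal miss; interface resets miss; fragmentation needed ICMP match; broadcast traffic up miss; throughput capped below line rate miss
(D) multicast storm — does not account for throughput capped below line rate
(E) QoS misclassification — fails on CPU on switch normal (predicts CPU on switch high, not CPU on switch normal)
(F) spanning-tree reconvergence — retransmits up miss; CPU on switch normal miss; interface resets match; fragmentation needed ICMP miss; broadcast traffic up miss; throughput capped below line rate match
None of the listed candidates fits everything.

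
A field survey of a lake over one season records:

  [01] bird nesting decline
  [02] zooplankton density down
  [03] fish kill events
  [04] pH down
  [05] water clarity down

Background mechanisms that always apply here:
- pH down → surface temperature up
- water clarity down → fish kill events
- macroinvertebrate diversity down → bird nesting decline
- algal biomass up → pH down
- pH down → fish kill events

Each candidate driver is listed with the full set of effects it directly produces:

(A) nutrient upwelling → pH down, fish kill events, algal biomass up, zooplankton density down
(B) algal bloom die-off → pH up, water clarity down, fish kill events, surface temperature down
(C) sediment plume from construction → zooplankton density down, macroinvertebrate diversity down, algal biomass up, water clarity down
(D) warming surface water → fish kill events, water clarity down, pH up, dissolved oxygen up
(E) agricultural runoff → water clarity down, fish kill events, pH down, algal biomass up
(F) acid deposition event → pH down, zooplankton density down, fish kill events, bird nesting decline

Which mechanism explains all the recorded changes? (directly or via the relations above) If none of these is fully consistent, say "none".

Checking each candidate against the observations:
(A) nutrient upwelling — bird nesting decline ✗; zooplankton density down ✓; fish kill events ✓; pH down ✓; water clarity down ✗
(B) algal bloom die-off — bird nesting decline ✗; zooplankton density down ✗; fish kill events ✓; pH down ✗; water clarity down ✓
(C) sediment plume from construction — bird nesting decline ✓ (through macroinvertebrate diversity down → bird nesting decline); zooplankton density down ✓; fish kill events ✓ (through water clarity down → fish kill events); pH down ✓ (through algal biomass up → pH down); water clarity down ✓
(D) warming surface water — fails on bird nesting decline, zooplankton density down, pH down (predicts pH up, not pH down)
(E) agricultural runoff — bird nesting decline ✗; zooplankton density down ✗; fish kill events ✓; pH down ✓; water clarity down ✓
(F) acid deposition event — does not account for water clarity down
(C) alone accounts for all the evidence.

C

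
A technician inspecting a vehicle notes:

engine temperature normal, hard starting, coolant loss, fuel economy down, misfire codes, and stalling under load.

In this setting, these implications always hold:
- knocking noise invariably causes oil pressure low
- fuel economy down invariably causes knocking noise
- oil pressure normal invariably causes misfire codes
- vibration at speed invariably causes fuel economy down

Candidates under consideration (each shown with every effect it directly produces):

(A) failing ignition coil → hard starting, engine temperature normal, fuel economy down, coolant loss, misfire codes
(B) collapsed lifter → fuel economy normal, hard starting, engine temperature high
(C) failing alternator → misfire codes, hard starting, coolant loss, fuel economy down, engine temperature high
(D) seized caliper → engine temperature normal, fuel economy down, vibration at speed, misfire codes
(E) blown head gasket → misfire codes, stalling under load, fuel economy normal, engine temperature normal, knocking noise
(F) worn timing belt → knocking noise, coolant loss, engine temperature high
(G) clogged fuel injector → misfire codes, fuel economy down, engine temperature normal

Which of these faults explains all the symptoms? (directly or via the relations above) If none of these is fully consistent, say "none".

none

Checking each candidate against the observations:
(A) failing ignition coil — does not account for stalling under load
(B) collapsed lifter — engine temperature normal ✗; hard starting ✓; coolant loss ✗; fuel economy down ✗; misfire codes ✗; stalling under load ✗
(C) failing alternator — engine temperature normal ✗; hard starting ✓; coolant loss ✓; fuel economy down ✓; misfire codes ✓; stalling under load ✗
(D) seized caliper — engine temperature normal ✓; hard starting ✗; coolant loss ✗; fuel economy down ✓; misfire codes ✓; stalling under load ✗
(E) blown head gasket — engine temperature normal ✓; hard starting ✗; coolant loss ✗; fuel economy down ✗; misfire codes ✓; stalling under load ✓
(F) worn timing belt — fails on engine temperature normal, hard starting, fuel economy down, misfire codes, stalling under load (predicts engine temperature high, not engine temperature normal)
(G) clogged fuel injector — does not account for hard starting, coolant loss, stalling under load
No candidate is consistent with all observations.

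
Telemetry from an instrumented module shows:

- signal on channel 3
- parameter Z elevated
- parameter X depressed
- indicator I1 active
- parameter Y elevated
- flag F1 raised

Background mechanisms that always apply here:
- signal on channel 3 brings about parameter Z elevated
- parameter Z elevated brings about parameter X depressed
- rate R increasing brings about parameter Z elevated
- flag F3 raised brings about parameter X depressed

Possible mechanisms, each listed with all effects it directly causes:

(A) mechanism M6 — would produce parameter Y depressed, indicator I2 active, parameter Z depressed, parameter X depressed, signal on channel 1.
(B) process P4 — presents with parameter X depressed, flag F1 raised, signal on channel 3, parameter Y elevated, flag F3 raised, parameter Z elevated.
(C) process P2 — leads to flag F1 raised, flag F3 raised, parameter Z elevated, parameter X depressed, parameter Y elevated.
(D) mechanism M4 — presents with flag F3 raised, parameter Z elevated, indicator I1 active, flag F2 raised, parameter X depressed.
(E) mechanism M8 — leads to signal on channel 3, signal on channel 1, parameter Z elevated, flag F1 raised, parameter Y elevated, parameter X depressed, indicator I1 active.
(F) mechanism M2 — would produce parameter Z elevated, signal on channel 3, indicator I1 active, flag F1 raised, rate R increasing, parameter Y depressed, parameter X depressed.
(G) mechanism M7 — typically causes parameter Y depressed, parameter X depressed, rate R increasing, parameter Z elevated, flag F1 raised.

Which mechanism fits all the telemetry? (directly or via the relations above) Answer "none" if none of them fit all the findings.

Per-candidate check:
(A) mechanism M6 — fails on signal on channel 3, parameter Z elevated, indicator I1 active, parameter Y elevated, flag F1 raised (predicts parameter Z depressed, not parameter Z elevated; predicts parameter Y depressed, not parameter Y elevated)
(B) process P4 — signal on channel 3 yes; parameter Z elevated yes; parameter X depressed yes; indicator I1 active NO; parameter Y elevated yes; flag F1 raised yes
(C) process P2 — signal on channel 3 NO; parameter Z elevated yes; parameter X depressed yes; indicator I1 active NO; parameter Y elevated yes; flag F1 raised yes
(D) mechanism M4 — does not account for signal on channel 3, parameter Y elevated, flag F1 raised
(E) mechanism M8 — signal on channel 3 yes; parameter Z elevated yes; parameter X depressed yes; indicator I1 active yes; parameter Y elevated yes; flag F1 raised yes
(F) mechanism M2 — signal on channel 3 yes; parameter Z elevated yes; parameter X depressed yes; indicator I1 active yes; parameter Y elevated NO; flag F1 raised yes
(G) mechanism M7 — fails on signal on channel 3, indicator I1 active, parameter Y elevated (predicts parameter Y depressed, not parameter Y elevated)
(E) is the only candidate with no mismatches.

E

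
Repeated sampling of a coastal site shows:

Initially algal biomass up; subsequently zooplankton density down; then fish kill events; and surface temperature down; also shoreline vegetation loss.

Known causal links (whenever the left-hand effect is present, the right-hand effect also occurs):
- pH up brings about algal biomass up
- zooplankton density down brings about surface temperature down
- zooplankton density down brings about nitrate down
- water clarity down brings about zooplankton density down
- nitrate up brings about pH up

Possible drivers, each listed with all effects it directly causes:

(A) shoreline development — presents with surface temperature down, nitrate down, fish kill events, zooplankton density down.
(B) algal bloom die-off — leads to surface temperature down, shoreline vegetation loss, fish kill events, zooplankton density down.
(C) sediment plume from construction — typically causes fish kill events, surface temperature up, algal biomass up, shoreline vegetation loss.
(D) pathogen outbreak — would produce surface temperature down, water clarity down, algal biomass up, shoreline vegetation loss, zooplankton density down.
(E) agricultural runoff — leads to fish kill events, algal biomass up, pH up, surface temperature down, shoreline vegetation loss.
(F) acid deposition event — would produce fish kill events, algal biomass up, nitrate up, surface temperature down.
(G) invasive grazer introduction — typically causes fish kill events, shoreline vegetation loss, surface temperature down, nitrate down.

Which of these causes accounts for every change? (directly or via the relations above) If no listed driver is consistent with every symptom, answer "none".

none

Testing each hypothesis:
(A) shoreline development — algal biomass up miss; zooplankton density down match; fish kill events match; surface temperature down match; shoreline vegetation loss miss
(B) algal bloom die-off — does not account for algal biomass up
(C) sediment plume from construction — algal biomass up match; zooplankton density down miss; fish kill events match; surface temperature down miss; shoreline vegetation loss match
(D) pathogen outbreak — algal biomass up match; zooplankton density down match; fish kill events miss; surface temperature down match; shoreline vegetation loss match
(E) agricultural runoff — algal biomass up match; zooplankton density down miss; fish kill events match; surface temperature down match; shoreline vegetation loss match
(F) acid deposition event — algal biomass up match; zooplankton density down miss; fish kill events match; surface temperature down match; shoreline vegetation loss miss
(G) invasive grazer introduction — algal biomass up miss; zooplankton density down miss; fish kill events match; surface temperature down match; shoreline vegetation loss match
Every candidate fails on at least one observation.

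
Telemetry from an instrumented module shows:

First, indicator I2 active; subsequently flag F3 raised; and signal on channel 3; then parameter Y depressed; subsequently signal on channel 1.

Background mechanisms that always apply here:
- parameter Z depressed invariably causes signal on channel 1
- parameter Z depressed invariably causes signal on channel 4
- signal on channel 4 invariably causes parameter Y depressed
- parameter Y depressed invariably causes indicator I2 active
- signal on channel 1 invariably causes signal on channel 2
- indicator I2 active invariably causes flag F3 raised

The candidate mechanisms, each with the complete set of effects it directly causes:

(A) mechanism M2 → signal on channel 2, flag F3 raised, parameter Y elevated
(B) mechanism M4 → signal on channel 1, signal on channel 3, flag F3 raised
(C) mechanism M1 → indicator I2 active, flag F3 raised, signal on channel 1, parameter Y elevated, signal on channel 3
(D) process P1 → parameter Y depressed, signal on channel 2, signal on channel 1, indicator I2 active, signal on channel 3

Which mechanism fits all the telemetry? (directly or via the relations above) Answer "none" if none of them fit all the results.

D

Testing each hypothesis:
(A) mechanism M2 — indicator I2 active miss; flag F3 raised match; signal on channel 3 miss; parameter Y depressed miss; signal on channel 1 miss
(B) mechanism M4 — indicator I2 active miss; flag F3 raised match; signal on channel 3 match; parameter Y depressed miss; signal on channel 1 match
(C) mechanism M1 — fails on parameter Y depressed (predicts parameter Y elevated, not parameter Y depressed)
(D) process P1 — accounts for every observation (flag F3 raised through indicator I2 active → flag F3 raised)
(D) is the only candidate with no mismatches.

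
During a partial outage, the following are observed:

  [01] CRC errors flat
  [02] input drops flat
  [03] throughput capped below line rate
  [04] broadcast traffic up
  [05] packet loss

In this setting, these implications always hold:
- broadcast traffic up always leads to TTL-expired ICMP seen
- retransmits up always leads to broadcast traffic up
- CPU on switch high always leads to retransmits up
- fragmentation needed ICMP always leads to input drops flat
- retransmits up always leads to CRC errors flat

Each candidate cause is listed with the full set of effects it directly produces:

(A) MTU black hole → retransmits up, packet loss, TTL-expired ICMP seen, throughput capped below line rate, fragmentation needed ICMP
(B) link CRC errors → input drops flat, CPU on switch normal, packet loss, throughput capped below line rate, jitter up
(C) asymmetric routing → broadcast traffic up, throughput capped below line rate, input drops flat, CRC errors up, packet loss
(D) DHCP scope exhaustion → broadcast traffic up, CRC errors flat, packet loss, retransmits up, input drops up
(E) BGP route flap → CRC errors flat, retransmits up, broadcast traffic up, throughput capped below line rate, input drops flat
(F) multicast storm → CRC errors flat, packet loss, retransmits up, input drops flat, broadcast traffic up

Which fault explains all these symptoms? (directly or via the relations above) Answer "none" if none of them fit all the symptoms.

A

Testing each hypothesis:
(A) MTU black hole — accounts for every observation (CRC errors flat via retransmits up → CRC errors flat)
(B) link CRC errors — CRC errors flat -; input drops flat +; throughput capped below line rate +; broadcast traffic up -; packet loss +
(C) asymmetric routing — CRC errors flat -; input drops flat +; throughput capped below line rate +; broadcast traffic up +; packet loss +
(D) DHCP scope exhaustion — fails on input drops flat, throughput capped below line rate (predicts input drops up, not input drops flat)
(E) BGP route flap — CRC errors flat +; input drops flat +; throughput capped below line rate +; broadcast traffic up +; packet loss -
(F) multicast storm — CRC errors flat +; input drops flat +; throughput capped below line rate -; broadcast traffic up +; packet loss +
(A) is the only candidate with no mismatches.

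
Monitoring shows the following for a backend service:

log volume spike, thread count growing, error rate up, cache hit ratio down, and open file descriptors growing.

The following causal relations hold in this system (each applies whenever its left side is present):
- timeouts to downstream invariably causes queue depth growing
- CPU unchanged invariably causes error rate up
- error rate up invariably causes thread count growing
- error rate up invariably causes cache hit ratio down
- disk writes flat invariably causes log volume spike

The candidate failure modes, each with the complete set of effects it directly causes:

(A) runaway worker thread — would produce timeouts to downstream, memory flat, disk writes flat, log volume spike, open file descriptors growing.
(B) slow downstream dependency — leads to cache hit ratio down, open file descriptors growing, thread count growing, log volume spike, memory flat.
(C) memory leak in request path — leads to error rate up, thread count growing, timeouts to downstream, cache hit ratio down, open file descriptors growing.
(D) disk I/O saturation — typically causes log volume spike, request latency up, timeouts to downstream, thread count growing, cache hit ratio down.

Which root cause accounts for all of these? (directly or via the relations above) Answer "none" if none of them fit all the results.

For each candidate, compare predicted effects to what was observed:
(A) runaway worker thread — does not account for thread count growing, error rate up, cache hit ratio down
(B) slow downstream dependency — log volume spike yes; thread count growing yes; error rate up NO; cache hit ratio down yes; open file descriptors growing yes
(C) memory leak in request path — log volume spike NO; thread count growing yes; error rate up yes; cache hit ratio down yes; open file descriptors growing yes
(D) disk I/O saturation — log volume spike yes; thread count growing yes; error rate up NO; cache hit ratio down yes; open file descriptors growing NO
No candidate is consistent with all observations.

none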